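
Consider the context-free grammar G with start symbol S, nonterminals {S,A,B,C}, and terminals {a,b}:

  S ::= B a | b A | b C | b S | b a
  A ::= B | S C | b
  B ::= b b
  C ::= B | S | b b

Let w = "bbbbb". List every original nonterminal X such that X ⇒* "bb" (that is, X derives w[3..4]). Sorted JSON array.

CNF form of G:
  S -> B T1 | T0 A | T0 C | T0 S | T0 T1
  A -> S C | T0 T0 | b
  B -> T0 T0
  C -> B T1 | T0 A | T0 C | T0 S | T0 T0 | T0 T1
  T0 -> b
  T1 -> a

CYK table (by increasing span) (cells [i..j] with 3 ≤ i ≤ j ≤ 4 only):
  T[3,3] 'b' = {A,T0}  orig:{A}
  T[4,4] 'b' = {A,T0}  orig:{A}
  T[3,4] 'bb' = {A,B,C,S}

Original NTs in T[3,4] deriving "bb": ["A", "B", "C", "S"]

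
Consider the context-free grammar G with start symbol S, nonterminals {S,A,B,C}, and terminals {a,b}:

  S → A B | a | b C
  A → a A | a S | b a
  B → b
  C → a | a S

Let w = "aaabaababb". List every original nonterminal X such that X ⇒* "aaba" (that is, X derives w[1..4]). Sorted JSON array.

Convert to CNF:
  S -> A B | T1 C | a
  A -> T0 A | T0 S | T1 T0
  B -> b
  C -> T0 S | a
  T0 -> a
  T1 -> b

CYK table (by increasing span) (cells [i..j] with 1 ≤ i ≤ j ≤ 4 only):
  [1..1]={C,S,T0}  "a"  orig:{C,S}
  [2..2]={C,S,T0}  "a"  orig:{C,S}
  [3..3]={B,T1}  "b"  orig:{B}
  [4..4]={C,S,T0}  "a"  orig:{C,S}
  [1..2]={A,C}  "aa"
  [2..3]=∅  "ab"
  [3..4]={A,S}  "ba"
  [1..3]={S}  "aab"
  [2..4]={A,C}  "aba"
  [1..4]={A}  "aaba"

Original NTs in T[1,4] deriving "aaba": ["A"]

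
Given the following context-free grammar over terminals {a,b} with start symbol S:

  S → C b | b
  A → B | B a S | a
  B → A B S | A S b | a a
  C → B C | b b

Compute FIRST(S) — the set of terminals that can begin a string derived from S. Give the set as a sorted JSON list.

FIRST iteration:
pass 1:
  A via A→a: +{a}
  B via B→A B S: +{a}
  C via C→B C: +{a}
  C via C→b b: +{b}
  S via S→C b: +{a,b}
  FIRST(S)={a,b}  FIRST(A)={a}  FIRST(B)={a}  FIRST(C)={a,b}
pass 2: — fixpoint
  FIRST(S)={a,b}  FIRST(A)={a}  FIRST(B)={a}  FIRST(C)={a,b}

FIRST(S) = ["a", "b"]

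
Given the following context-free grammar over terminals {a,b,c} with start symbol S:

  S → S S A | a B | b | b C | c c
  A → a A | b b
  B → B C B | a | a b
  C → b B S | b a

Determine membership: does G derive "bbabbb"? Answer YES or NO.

CNF form of G:
  S -> S X5 | T0 B | T1 C | T2 T2 | b
  A -> T0 A | T1 T1
  B -> B X3 | T0 T1 | a
  C -> T1 T0 | T1 X4
  T0 -> a
  T1 -> b
  T2 -> c
  X3 -> C B
  X4 -> B S
  X5 -> S A

Fill CYK table bottom-up:
  [0..0]={S,T1}  "b"  orig:{S}
  [1..1]={S,T1}  "b"  orig:{S}
  [2..2]={B,T0}  "a"  orig:{B}
  [3..3]={S,T1}  "b"  orig:{S}
  [4..4]={S,T1}  "b"  orig:{S}
  [5..5]={S,T1}  "b"  orig:{S}
  [0..1]={A}  "bb"
  [1..2]={C}  "ba"
  [2..3]={B,X4}  "ab"  orig:{B}
  [3..4]={A}  "bb"
  [4..5]={A}  "bb"
  [0..2]={S}  "bba"
  [1..3]={C}  "bab"
  [2..4]={A,X4}  "abb"  orig:{A}
  [3..5]={X5}  "bbb"  orig:{}
  [0..3]={S}  "bbab"
  [1..4]={C,X5}  "babb"  orig:{C}
  [2..5]=∅  "abbb"
  [0..4]={S,X5}  "bbabb"  orig:{S}
  [1..5]=∅  "babbb"
  [0..5]={S,X5}  "bbabbb"  orig:{S}

S ∈ T[0,5] ⇒ YES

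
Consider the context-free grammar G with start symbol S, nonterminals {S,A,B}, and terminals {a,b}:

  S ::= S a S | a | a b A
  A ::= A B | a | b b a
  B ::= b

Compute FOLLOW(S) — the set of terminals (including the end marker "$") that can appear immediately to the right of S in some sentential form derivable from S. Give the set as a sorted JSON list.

Compute FIRST by fixpoint:
round 1:
  A via A→a: +{a}
  A via A→b b a: +{b}
  B via B→b: +{b}
  S via S→a: +{a}
  S: {a}  A: {a,b}  B: {b}
round 2: (stable)
  S: {a}  A: {a,b}  B: {b}

Compute FOLLOW by fixpoint:
seed FOLLOW(S) with $
iter 1:
  A→A B: FOLLOW(A) ⊇ FIRST(B) = {b}; new: +{b}
  A→A B: FOLLOW(B) ⊇ FOLLOW(A) ⊇ {b}; new: +{b}
  S→S a S: FOLLOW(S) ⊇ FIRST(a) = {a}; new: +{a}
  S→a b A: FOLLOW(A) ⊇ FOLLOW(S) ⊇ {$,a}; new: +{$,a}
  FOLLOW(S)={$,a}  FOLLOW(A)={$,a,b}  FOLLOW(B)={b}
iter 2:
  A→A B: FOLLOW(B) ⊇ FOLLOW(A) ⊇ {$,a,b}; new: +{$,a}
  FOLLOW(S)={$,a}  FOLLOW(A)={$,a,b}  FOLLOW(B)={$,a,b}
iter 3: (no change)
  FOLLOW(S)={$,a}  FOLLOW(A)={$,a,b}  FOLLOW(B)={$,a,b}

FOLLOW(S) = ["$", "a"]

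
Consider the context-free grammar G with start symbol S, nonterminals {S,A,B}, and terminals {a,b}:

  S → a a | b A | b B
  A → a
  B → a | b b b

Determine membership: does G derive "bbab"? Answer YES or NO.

Convert to CNF:
  S -> T0 A | T0 B | T1 T1
  A -> a
  B -> T0 X2 | a
  T0 -> b
  T1 -> a
  X2 -> T0 T0

CYK table (by increasing span):
  cell(0,0) b: {T0}  orig:{}
  cell(1,1) b: {T0}  orig:{}
  cell(2,2) a: {A,B,T1}  orig:{A,B}
  cell(3,3) b: {T0}  orig:{}
  cell(0,1) bb: {X2}  orig:{}
  cell(1,2) ba: {S}
  cell(2,3) ab: ∅
  cell(0,2) bba: ∅
  cell(1,3) bab: ∅
  cell(0,3) bbab: ∅

S ∉ T[0,3] ⇒ NO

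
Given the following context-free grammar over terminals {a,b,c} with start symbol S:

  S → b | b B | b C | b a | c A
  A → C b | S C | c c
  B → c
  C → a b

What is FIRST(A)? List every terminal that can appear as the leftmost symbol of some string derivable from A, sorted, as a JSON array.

Compute FIRST by fixpoint:
pass 1:
  A via A→c c: +{c}
  B via B→c: +{c}
  C via C→a b: +{a}
  S via S→b: +{b}
  S via S→c A: +{c}
  FIRST(S)={b,c}  FIRST(A)={c}  FIRST(B)={c}  FIRST(C)={a}
pass 2:
  A via A→C b: +{a}
  A via A→S C: +{b}
  FIRST(S)={b,c}  FIRST(A)={a,b,c}  FIRST(B)={c}  FIRST(C)={a}
pass 3: — fixpoint
  FIRST(S)={b,c}  FIRST(A)={a,b,c}  FIRST(B)={c}  FIRST(C)={a}

FIRST(A) = ["a", "b", "c"]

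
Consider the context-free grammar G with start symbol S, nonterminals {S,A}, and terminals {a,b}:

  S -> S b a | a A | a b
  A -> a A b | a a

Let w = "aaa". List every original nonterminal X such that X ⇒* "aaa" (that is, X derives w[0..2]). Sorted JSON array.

Convert to CNF:
  S -> S X3 | T0 A | T0 T1
  A -> T0 T0 | T0 X2
  T0 -> a
  T1 -> b
  X2 -> A T1
  X3 -> T1 T0

CYK table (by increasing span), restricted to cells inside w[0..2]:
  [0..0]={T0}  "a"  orig:{}
  [1..1]={T0}  "a"  orig:{}
  [2..2]={T0}  "a"  orig:{}
  [0..1]={A}  "aa"
  [1..2]={A}  "aa"
  [0..2]={S}  "aaa"

Original NTs in T[0,2] deriving "aaa": ["S"]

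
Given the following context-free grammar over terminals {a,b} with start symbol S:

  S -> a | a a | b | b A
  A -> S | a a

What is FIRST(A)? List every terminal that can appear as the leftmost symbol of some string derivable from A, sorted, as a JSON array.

FIRST sets, iterate to fixpoint:
pass 1:
  A via A→a a: +{a}
  S via S→a: +{a}
  S via S→b: +{b}
  FIRST[S]={a,b}  FIRST[A]={a}
pass 2:
  A via A→S: +{b}
  FIRST[S]={a,b}  FIRST[A]={a,b}
pass 3: done
  FIRST[S]={a,b}  FIRST[A]={a,b}

FIRST(A) = ["a", "b"]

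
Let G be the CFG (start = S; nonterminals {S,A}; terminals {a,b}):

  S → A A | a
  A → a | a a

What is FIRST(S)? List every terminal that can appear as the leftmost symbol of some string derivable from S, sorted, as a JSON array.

FIRST iteration:
pass 1:
  A via A→a: +{a}
  S via S→A A: +{a}
  S: {a}  A: {a}
pass 2: (stable)
  S: {a}  A: {a}

FIRST(S) = ["a"]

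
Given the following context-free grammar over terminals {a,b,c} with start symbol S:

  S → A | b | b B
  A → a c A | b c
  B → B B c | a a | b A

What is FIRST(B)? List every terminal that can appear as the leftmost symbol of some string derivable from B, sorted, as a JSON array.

Compute FIRST by fixpoint:
pass 1:
  A via A→a c A: +{a}
  A via A→b c: +{b}
  B via B→a a: +{a}
  B via B→b A: +{b}
  S via S→A: +{a,b}
  S: {a,b}  A: {a,b}  B: {a,b}
pass 2: done
  S: {a,b}  A: {a,b}  B: {a,b}

FIRST(B) = ["a", "b"]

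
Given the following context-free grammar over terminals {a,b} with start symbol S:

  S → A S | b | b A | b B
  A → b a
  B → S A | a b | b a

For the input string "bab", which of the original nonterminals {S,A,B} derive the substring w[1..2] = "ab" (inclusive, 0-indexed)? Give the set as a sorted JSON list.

CNF form of G:
  S -> A S | T0 A | T0 B | b
  A -> T0 T1
  B -> S A | T0 T1 | T1 T0
  T0 -> b
  T1 -> a

CYK fill — only the sub-triangle for w[1..2]:
  T[1,1] 'a' = {T1}  orig:{}
  T[2,2] 'b' = {S,T0}  orig:{S}
  T[1,2] 'ab' = {B}

Original NTs in T[1,2] deriving "ab": ["B"]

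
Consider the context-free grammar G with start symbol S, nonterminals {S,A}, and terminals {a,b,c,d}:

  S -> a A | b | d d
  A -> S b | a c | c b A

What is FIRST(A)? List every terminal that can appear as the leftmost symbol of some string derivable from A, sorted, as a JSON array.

FIRST iteration:
round 1:
  A via A→a c: +{a}
  A via A→c b A: +{c}
  S via S→a A: +{a}
  S via S→b: +{b}
  S via S→d d: +{d}
  S: {a,b,d}  A: {a,c}
round 2:
  A via A→S b: +{b,d}
  S: {a,b,d}  A: {a,b,c,d}
round 3: (no change)
  S: {a,b,d}  A: {a,b,c,d}

FIRST(A) = ["a", "b", "c", "d"]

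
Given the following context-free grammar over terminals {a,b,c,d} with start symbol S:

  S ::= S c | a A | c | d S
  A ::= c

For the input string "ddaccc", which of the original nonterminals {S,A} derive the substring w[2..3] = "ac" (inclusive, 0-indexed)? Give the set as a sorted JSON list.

CNF form of G:
  S -> S T0 | T1 A | T2 S | c
  A -> c
  T0 -> c
  T1 -> a
  T2 -> d

CYK fill — only the sub-triangle for w[2..3]:
  [2..2]={T1}  "a"  orig:{}
  [3..3]={A,S,T0}  "c"  orig:{A,S}
  [2..3]={S}  "ac"

Original NTs in T[2,3] deriving "ac": ["S"]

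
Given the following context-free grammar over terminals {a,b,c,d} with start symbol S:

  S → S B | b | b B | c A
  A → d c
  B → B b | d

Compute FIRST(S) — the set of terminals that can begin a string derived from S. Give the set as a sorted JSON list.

Compute FIRST by fixpoint:
iter 1:
  A via A→d c: +{d}
  B via B→d: +{d}
  S via S→b: +{b}
  S via S→c A: +{c}
  FIRST(S)={b,c}  FIRST(A)={d}  FIRST(B)={d}
iter 2: — fixpoint
  FIRST(S)={b,c}  FIRST(A)={d}  FIRST(B)={d}

FIRST(S) = ["b", "c"]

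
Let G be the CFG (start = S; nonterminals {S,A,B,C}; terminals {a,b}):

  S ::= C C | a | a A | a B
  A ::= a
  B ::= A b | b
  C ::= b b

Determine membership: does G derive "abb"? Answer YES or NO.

CNF form of G:
  S -> C C | T1 A | T1 B | a
  A -> a
  B -> A T0 | b
  C -> T0 T0
  T0 -> b
  T1 -> a

CYK table (by increasing span):
  T[0,0] 'a' = {A,S,T1}  orig:{A,S}
  T[1,1] 'b' = {B,T0}  orig:{B}
  T[2,2] 'b' = {B,T0}  orig:{B}
  T[0,1] 'ab' = {B,S}
  T[1,2] 'bb' = {C}
  T[0,2] 'abb' = ∅

S ∉ T[0,2] ⇒ NO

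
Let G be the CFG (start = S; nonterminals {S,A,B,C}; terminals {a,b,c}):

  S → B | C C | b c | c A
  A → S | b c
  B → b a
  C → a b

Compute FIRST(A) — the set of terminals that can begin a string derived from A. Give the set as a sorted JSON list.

Compute FIRST by fixpoint:
[1]
  A via A→b c: +{b}
  B via B→b a: +{b}
  C via C→a b: +{a}
  S via S→B: +{b}
  S via S→C C: +{a}
  S via S→c A: +{c}
  FIRST(S)={a,b,c}  FIRST(A)={b}  FIRST(B)={b}  FIRST(C)={a}
[2]
  A via A→S: +{a,c}
  FIRST(S)={a,b,c}  FIRST(A)={a,b,c}  FIRST(B)={b}  FIRST(C)={a}
[3] (stable)
  FIRST(S)={a,b,c}  FIRST(A)={a,b,c}  FIRST(B)={b}  FIRST(C)={a}

FIRST(A) = ["a", "b", "c"]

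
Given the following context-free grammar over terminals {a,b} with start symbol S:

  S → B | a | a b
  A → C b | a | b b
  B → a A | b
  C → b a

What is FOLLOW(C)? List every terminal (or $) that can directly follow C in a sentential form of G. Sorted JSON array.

FIRST iteration:
round 1:
  A via A→a: +{a}
  A via A→b b: +{b}
  B via B→a A: +{a}
  B via B→b: +{b}
  C via C→b a: +{b}
  S via S→B: +{a,b}
  S: {a,b}  A: {a,b}  B: {a,b}  C: {b}
round 2: (stable)
  S: {a,b}  A: {a,b}  B: {a,b}  C: {b}

FOLLOW sets:
FOLLOW(S) := {$}
round 1:
  A→C b: FOLLOW(C) ⊇ FIRST(b) = {b}; new: +{b}
  S→B: FOLLOW(B) ⊇ FOLLOW(S) ⊇ {$}; new: +{$}
  S: {$}  A: {}  B: {$}  C: {b}
round 2:
  B→a A: FOLLOW(A) ⊇ FOLLOW(B) ⊇ {$}; new: +{$}
  S: {$}  A: {$}  B: {$}  C: {b}
round 3: (stable)
  S: {$}  A: {$}  B: {$}  C: {b}

FOLLOW(C) = ["b"]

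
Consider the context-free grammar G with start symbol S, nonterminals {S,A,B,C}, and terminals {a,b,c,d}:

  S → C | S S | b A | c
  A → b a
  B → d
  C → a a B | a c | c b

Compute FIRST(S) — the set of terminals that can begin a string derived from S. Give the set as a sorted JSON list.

Compute FIRST by fixpoint:
[1]
  A via A→b a: +{b}
  B via B→d: +{d}
  C via C→a a B: +{a}
  C via C→c b: +{c}
  S via S→C: +{a,c}
  S via S→b A: +{b}
  FIRST[S]={a,b,c}  FIRST[A]={b}  FIRST[B]={d}  FIRST[C]={a,c}
[2] (stable)
  FIRST[S]={a,b,c}  FIRST[A]={b}  FIRST[B]={d}  FIRST[C]={a,c}

FIRST(S) = ["a", "b", "c"]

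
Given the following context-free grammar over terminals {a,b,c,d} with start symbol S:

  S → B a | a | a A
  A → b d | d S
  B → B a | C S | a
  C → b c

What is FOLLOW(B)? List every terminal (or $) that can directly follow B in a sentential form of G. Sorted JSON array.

FIRST iteration:
round 1:
  A via A→b d: +{b}
  A via A→d S: +{d}
  B via B→a: +{a}
  C via C→b c: +{b}
  S via S→B a: +{a}
  FIRST[S]={a}  FIRST[A]={b,d}  FIRST[B]={a}  FIRST[C]={b}
round 2:
  B via B→C S: +{b}
  S via S→B a: +{b}
  FIRST[S]={a,b}  FIRST[A]={b,d}  FIRST[B]={a,b}  FIRST[C]={b}
round 3: (stable)
  FIRST[S]={a,b}  FIRST[A]={b,d}  FIRST[B]={a,b}  FIRST[C]={b}

FOLLOW sets:
seed FOLLOW(S) with $
[1]
  B→B a: FOLLOW(B) ⊇ FIRST(a) = {a}; new: +{a}
  B→C S: FOLLOW(C) ⊇ FIRST(S) = {a,b}; new: +{a,b}
  B→C S: FOLLOW(S) ⊇ FOLLOW(B) ⊇ {a}; new: +{a}
  S→a A: FOLLOW(A) ⊇ FOLLOW(S) ⊇ {$,a}; new: +{$,a}
  FOLLOW(S)={$,a}  FOLLOW(A)={$,a}  FOLLOW(B)={a}  FOLLOW(C)={a,b}
[2] — fixpoint
  FOLLOW(S)={$,a}  FOLLOW(A)={$,a}  FOLLOW(B)={a}  FOLLOW(C)={a,b}

FOLLOW(B) = ["a"]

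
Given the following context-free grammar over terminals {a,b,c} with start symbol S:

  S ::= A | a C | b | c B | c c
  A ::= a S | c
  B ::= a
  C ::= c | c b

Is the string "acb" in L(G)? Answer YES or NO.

CNF form of G:
  S -> T0 C | T0 S | T1 B | T1 T1 | b | c
  A -> T0 S | c
  B -> a
  C -> T1 T2 | c
  T0 -> a
  T1 -> c
  T2 -> b

CYK table (by increasing span):
  cell(0,0) a: {B,T0}  orig:{B}
  cell(1,1) c: {A,C,S,T1}  orig:{A,C,S}
  cell(2,2) b: {S,T2}  orig:{S}
  cell(0,1) ac: {A,S}
  cell(1,2) cb: {C}
  cell(0,2) acb: {S}

S ∈ T[0,2] ⇒ YES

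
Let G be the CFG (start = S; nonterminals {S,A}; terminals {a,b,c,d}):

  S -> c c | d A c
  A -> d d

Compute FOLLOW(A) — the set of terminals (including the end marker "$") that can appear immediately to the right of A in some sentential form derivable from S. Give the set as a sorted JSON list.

Compute FIRST by fixpoint:
pass 1:
  A via A→d d: +{d}
  S via S→c c: +{c}
  S via S→d A c: +{d}
  FIRST(S)={c,d}  FIRST(A)={d}
pass 2: (stable)
  FIRST(S)={c,d}  FIRST(A)={d}

FOLLOW iteration:
FOLLOW(S) := {$}
[1]
  S→d A c: FOLLOW(A) ⊇ FIRST(c) = {c}; new: +{c}
  FOLLOW(S)={$}  FOLLOW(A)={c}
[2] — fixpoint
  FOLLOW(S)={$}  FOLLOW(A)={c}

FOLLOW(A) = ["c"]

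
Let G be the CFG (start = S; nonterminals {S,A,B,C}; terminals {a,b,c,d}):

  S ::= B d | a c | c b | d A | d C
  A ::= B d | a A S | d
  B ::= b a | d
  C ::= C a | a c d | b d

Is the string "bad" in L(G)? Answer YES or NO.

CNF form of G:
  S -> B T0 | T0 A | T0 C | T1 T3 | T3 T2
  A -> B T0 | T1 X4 | d
  B -> T2 T1 | d
  C -> C T1 | T1 X5 | T2 T0
  T0 -> d
  T1 -> a
  T2 -> b
  T3 -> c
  X4 -> A S
  X5 -> T3 T0

CYK table (by increasing span):
  cell(0,0) b: {T2}  orig:{}
  cell(1,1) a: {T1}  orig:{}
  cell(2,2) d: {A,B,T0}  orig:{A,B}
  cell(0,1) ba: {B}
  cell(1,2) ad: ∅
  cell(0,2) bad: {A,S}

S ∈ T[0,2] ⇒ YES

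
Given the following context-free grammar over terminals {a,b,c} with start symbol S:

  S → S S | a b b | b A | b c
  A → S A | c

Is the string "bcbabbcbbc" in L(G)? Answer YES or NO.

CNF form of G:
  S -> S S | T0 X3 | T1 A | T1 T2
  A -> S A | c
  T0 -> a
  T1 -> b
  T2 -> c
  X3 -> T1 T1

CYK fill:
  T[0,0] 'b' = {T1}  orig:{}
  T[1,1] 'c' = {A,T2}  orig:{A}
  T[2,2] 'b' = {T1}  orig:{}
  T[3,3] 'a' = {T0}  orig:{}
  T[4,4] 'b' = {T1}  orig:{}
  T[5,5] 'b' = {T1}  orig:{}
  T[6,6] 'c' = {A,T2}  orig:{A}
  T[7,7] 'b' = {T1}  orig:{}
  T[8,8] 'b' = {T1}  orig:{}
  T[9,9] 'c' = {A,T2}  orig:{A}
  T[0,1] 'bc' = {S}
  T[1,2] 'cb' = ∅
  T[2,3] 'ba' = ∅
  T[3,4] 'ab' = ∅
  T[4,5] 'bb' = {X3}  orig:{}
  T[5,6] 'bc' = {S}
  T[6,7] 'cb' = ∅
  T[7,8] 'bb' = {X3}  orig:{}
  T[8,9] 'bc' = {S}
  T[0,2] 'bcb' = ∅
  T[1,3] 'cba' = ∅
  T[2,4] 'bab' = ∅
  T[3,5] 'abb' = {S}
  T[4,6] 'bbc' = ∅
  T[5,7] 'bcb' = ∅
  T[6,8] 'cbb' = ∅
  T[7,9] 'bbc' = ∅
  T[0,3] 'bcba' = ∅
  T[1,4] 'cbab' = ∅
  T[2,5] 'babb' = ∅
  T[3,6] 'abbc' = {A}
  T[4,7] 'bbcb' = ∅
  T[5,8] 'bcbb' = ∅
  T[6,9] 'cbbc' = ∅
  T[0,4] 'bcbab' = ∅
  T[1,5] 'cbabb' = ∅
  T[2,6] 'babbc' = {S}
  T[3,7] 'abbcb' = ∅
  T[4,8] 'bbcbb' = ∅
  T[5,9] 'bcbbc' = ∅
  T[0,5] 'bcbabb' = ∅
  T[1,6] 'cbabbc' = ∅
  T[2,7] 'babbcb' = ∅
  T[3,8] 'abbcbb' = ∅
  T[4,9] 'bbcbbc' = ∅
  T[0,6] 'bcbabbc' = {S}
  T[1,7] 'cbabbcb' = ∅
  T[2,8] 'babbcbb' = ∅
  T[3,9] 'abbcbbc' = ∅
  T[0,7] 'bcbabbcb' = ∅
  T[1,8] 'cbabbcbb' = ∅
  T[2,9] 'babbcbbc' = ∅
  T[0,8] 'bcbabbcbb' = ∅
  T[1,9] 'cbabbcbbc' = ∅
  T[0,9] 'bcbabbcbbc' = ∅

S ∉ T[0,9] ⇒ NO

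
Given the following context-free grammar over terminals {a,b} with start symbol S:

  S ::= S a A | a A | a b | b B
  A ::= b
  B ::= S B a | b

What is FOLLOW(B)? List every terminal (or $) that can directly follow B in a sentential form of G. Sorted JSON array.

Compute FIRST by fixpoint:
iter 1:
  A via A→b: +{b}
  B via B→b: +{b}
  S via S→a A: +{a}
  S via S→b B: +{b}
  FIRST(S)={a,b}  FIRST(A)={b}  FIRST(B)={b}
iter 2:
  B via B→S B a: +{a}
  FIRST(S)={a,b}  FIRST(A)={b}  FIRST(B)={a,b}
iter 3: — fixpoint
  FIRST(S)={a,b}  FIRST(A)={b}  FIRST(B)={a,b}

FOLLOW sets:
seed FOLLOW(S) with $
[1]
  B→S B a: FOLLOW(S) ⊇ FIRST(B) = {a,b}; new: +{a,b}
  B→S B a: FOLLOW(B) ⊇ FIRST(a) = {a}; new: +{a}
  S→S a A: FOLLOW(A) ⊇ FOLLOW(S) ⊇ {$,a,b}; new: +{$,a,b}
  S→b B: FOLLOW(B) ⊇ FOLLOW(S) ⊇ {$,a,b}; new: +{$,b}
  FOLLOW[S]={$,a,b}  FOLLOW[A]={$,a,b}  FOLLOW[B]={$,a,b}
[2] — fixpoint
  FOLLOW[S]={$,a,b}  FOLLOW[A]={$,a,b}  FOLLOW[B]={$,a,b}

FOLLOW(B) = ["$", "a", "b"]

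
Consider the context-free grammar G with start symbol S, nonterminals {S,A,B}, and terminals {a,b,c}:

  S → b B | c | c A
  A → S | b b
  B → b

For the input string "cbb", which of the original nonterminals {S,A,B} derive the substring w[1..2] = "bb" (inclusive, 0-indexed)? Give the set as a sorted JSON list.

Convert to CNF:
  S -> T0 B | T1 A | c
  A -> T0 B | T0 T0 | T1 A | c
  B -> b
  T0 -> b
  T1 -> c

CYK table (by increasing span), restricted to cells inside w[1..2]:
  cell(1,1) b: {B,T0}  orig:{B}
  cell(2,2) b: {B,T0}  orig:{B}
  cell(1,2) bb: {A,S}

Original NTs in T[1,2] deriving "bb": ["A", "S"]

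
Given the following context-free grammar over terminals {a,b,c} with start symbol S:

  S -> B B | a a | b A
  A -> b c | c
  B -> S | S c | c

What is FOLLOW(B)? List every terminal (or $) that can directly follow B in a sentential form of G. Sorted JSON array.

FIRST sets, iterate to fixpoint:
pass 1:
  A via A→b c: +{b}
  A via A→c: +{c}
  B via B→c: +{c}
  S via S→B B: +{c}
  S via S→a a: +{a}
  S via S→b A: +{b}
  FIRST[S]={a,b,c}  FIRST[A]={b,c}  FIRST[B]={c}
pass 2:
  B via B→S: +{a,b}
  FIRST[S]={a,b,c}  FIRST[A]={b,c}  FIRST[B]={a,b,c}
pass 3: — fixpoint
  FIRST[S]={a,b,c}  FIRST[A]={b,c}  FIRST[B]={a,b,c}

FOLLOW iteration:
seed FOLLOW(S) with $
pass 1:
  B→S c: FOLLOW(S) ⊇ FIRST(c) = {c}; new: +{c}
  S→B B: FOLLOW(B) ⊇ FIRST(B) = {a,b,c}; new: +{a,b,c}
  S→B B: FOLLOW(B) ⊇ FOLLOW(S) ⊇ {$,c}; new: +{$}
  S→b A: FOLLOW(A) ⊇ FOLLOW(S) ⊇ {$,c}; new: +{$,c}
  FOLLOW(S)={$,c}  FOLLOW(A)={$,c}  FOLLOW(B)={$,a,b,c}
pass 2:
  B→S: FOLLOW(S) ⊇ FOLLOW(B) ⊇ {$,a,b,c}; new: +{a,b}
  S→b A: FOLLOW(A) ⊇ FOLLOW(S) ⊇ {$,a,b,c}; new: +{a,b}
  FOLLOW(S)={$,a,b,c}  FOLLOW(A)={$,a,b,c}  FOLLOW(B)={$,a,b,c}
pass 3: done
  FOLLOW(S)={$,a,b,c}  FOLLOW(A)={$,a,b,c}  FOLLOW(B)={$,a,b,c}

FOLLOW(B) = ["$", "a", "b", "c"]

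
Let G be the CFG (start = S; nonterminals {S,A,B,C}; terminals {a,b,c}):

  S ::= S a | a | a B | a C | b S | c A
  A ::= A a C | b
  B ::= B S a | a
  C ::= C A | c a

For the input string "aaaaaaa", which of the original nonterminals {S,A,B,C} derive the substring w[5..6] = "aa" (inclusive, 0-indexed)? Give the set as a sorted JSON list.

CNF form of G:
  S -> S T0 | T0 B | T0 C | T1 A | T2 S | a
  A -> A X3 | b
  B -> B X4 | a
  C -> C A | T1 T0
  T0 -> a
  T1 -> c
  T2 -> b
  X3 -> T0 C
  X4 -> S T0

CYK fill — only the sub-triangle for w[5..6]:
  [5..5]={B,S,T0}  "a"  orig:{B,S}
  [6..6]={B,S,T0}  "a"  orig:{B,S}
  [5..6]={S,X4}  "aa"  orig:{S}

Original NTs in T[5,6] deriving "aa": ["S"]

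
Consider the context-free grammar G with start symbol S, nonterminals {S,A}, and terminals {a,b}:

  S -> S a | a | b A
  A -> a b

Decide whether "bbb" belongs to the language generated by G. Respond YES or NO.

CNF form of G:
  S -> S T0 | T1 A | a
  A -> T0 T1
  T0 -> a
  T1 -> b

CYK fill:
  cell(0,0) b: {T1}  orig:{}
  cell(1,1) b: {T1}  orig:{}
  cell(2,2) b: {T1}  orig:{}
  cell(0,1) bb: ∅
  cell(1,2) bb: ∅
  cell(0,2) bbb: ∅

S ∉ T[0,2] ⇒ NO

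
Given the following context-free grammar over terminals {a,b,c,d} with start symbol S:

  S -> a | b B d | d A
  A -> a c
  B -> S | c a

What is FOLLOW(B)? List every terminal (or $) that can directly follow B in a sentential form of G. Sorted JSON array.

Compute FIRST by fixpoint:
iter 1:
  A via A→a c: +{a}
  B via B→c a: +{c}
  S via S→a: +{a}
  S via S→b B d: +{b}
  S via S→d A: +{d}
  S: {a,b,d}  A: {a}  B: {c}
iter 2:
  B via B→S: +{a,b,d}
  S: {a,b,d}  A: {a}  B: {a,b,c,d}
iter 3: (no change)
  S: {a,b,d}  A: {a}  B: {a,b,c,d}

Compute FOLLOW by fixpoint:
FOLLOW(S) := {$}
pass 1:
  S→b B d: FOLLOW(B) ⊇ FIRST(d) = {d}; new: +{d}
  S→d A: FOLLOW(A) ⊇ FOLLOW(S) ⊇ {$}; new: +{$}
  S: {$}  A: {$}  B: {d}
pass 2:
  B→S: FOLLOW(S) ⊇ FOLLOW(B) ⊇ {d}; new: +{d}
  S→d A: FOLLOW(A) ⊇ FOLLOW(S) ⊇ {$,d}; new: +{d}
  S: {$,d}  A: {$,d}  B: {d}
pass 3: — fixpoint
  S: {$,d}  A: {$,d}  B: {d}

FOLLOW(B) = ["d"]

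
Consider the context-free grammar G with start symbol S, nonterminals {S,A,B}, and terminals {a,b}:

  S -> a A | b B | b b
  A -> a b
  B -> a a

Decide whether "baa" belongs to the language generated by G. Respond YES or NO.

Convert to CNF:
  S -> T0 A | T1 B | T1 T1
  A -> T0 T1
  B -> T0 T0
  T0 -> a
  T1 -> b

CYK table (by increasing span):
  T[0,0] 'b' = {T1}  orig:{}
  T[1,1] 'a' = {T0}  orig:{}
  T[2,2] 'a' = {T0}  orig:{}
  T[0,1] 'ba' = ∅
  T[1,2] 'aa' = {B}
  T[0,2] 'baa' = {S}

S ∈ T[0,2] ⇒ YES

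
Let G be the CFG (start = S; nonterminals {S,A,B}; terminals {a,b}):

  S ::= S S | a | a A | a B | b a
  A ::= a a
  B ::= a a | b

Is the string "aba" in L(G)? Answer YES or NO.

CNF form of G:
  S -> S S | T0 A | T0 B | T1 T0 | a
  A -> T0 T0
  B -> T0 T0 | b
  T0 -> a
  T1 -> b

CYK table (by increasing span):
  [0..0]={S,T0}  "a"  orig:{S}
  [1..1]={B,T1}  "b"  orig:{B}
  [2..2]={S,T0}  "a"  orig:{S}
  [0..1]={S}  "ab"
  [1..2]={S}  "ba"
  [0..2]={S}  "aba"

S ∈ T[0,2] ⇒ YES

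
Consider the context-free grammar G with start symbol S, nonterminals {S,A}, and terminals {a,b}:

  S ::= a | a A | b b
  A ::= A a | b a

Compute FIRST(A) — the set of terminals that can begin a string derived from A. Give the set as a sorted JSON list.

FIRST sets, iterate to fixpoint:
pass 1:
  A via A→b a: +{b}
  S via S→a: +{a}
  S via S→b b: +{b}
  FIRST(S)={a,b}  FIRST(A)={b}
pass 2: done
  FIRST(S)={a,b}  FIRST(A)={b}

FIRST(A) = ["b"]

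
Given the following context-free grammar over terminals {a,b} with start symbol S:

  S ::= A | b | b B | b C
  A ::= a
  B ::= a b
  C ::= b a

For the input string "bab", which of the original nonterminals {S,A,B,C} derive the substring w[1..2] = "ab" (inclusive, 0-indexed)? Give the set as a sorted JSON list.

Convert to CNF:
  S -> T1 B | T1 C | a | b
  A -> a
  B -> T0 T1
  C -> T1 T0
  T0 -> a
  T1 -> b

CYK table (by increasing span) — only the sub-triangle for w[1..2]:
  [1..1]={A,S,T0}  "a"  orig:{A,S}
  [2..2]={S,T1}  "b"  orig:{S}
  [1..2]={B}  "ab"

Original NTs in T[1,2] deriving "ab": ["B"]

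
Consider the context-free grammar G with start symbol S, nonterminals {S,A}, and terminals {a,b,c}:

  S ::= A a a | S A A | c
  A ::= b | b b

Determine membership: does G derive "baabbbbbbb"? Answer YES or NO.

CNF form of G:
  S -> A X2 | S X3 | c
  A -> T0 T0 | b
  T0 -> b
  T1 -> a
  X2 -> T1 T1
  X3 -> A A

Fill CYK table bottom-up:
  cell(0,0) b: {A,T0}  orig:{A}
  cell(1,1) a: {T1}  orig:{}
  cell(2,2) a: {T1}  orig:{}
  cell(3,3) b: {A,T0}  orig:{A}
  cell(4,4) b: {A,T0}  orig:{A}
  cell(5,5) b: {A,T0}  orig:{A}
  cell(6,6) b: {A,T0}  orig:{A}
  cell(7,7) b: {A,T0}  orig:{A}
  cell(8,8) b: {A,T0}  orig:{A}
  cell(9,9) b: {A,T0}  orig:{A}
  cell(0,1) ba: ∅
  cell(1,2) aa: {X2}  orig:{}
  cell(2,3) ab: ∅
  cell(3,4) bb: {A,X3}  orig:{A}
  cell(4,5) bb: {A,X3}  orig:{A}
  cell(5,6) bb: {A,X3}  orig:{A}
  cell(6,7) bb: {A,X3}  orig:{A}
  cell(7,8) bb: {A,X3}  orig:{A}
  cell(8,9) bb: {A,X3}  orig:{A}
  cell(0,2) baa: {S}
  cell(1,3) aab: ∅
  cell(2,4) abb: ∅
  cell(3,5) bbb: {X3}  orig:{}
  cell(4,6) bbb: {X3}  orig:{}
  cell(5,7) bbb: {X3}  orig:{}
  cell(6,8) bbb: {X3}  orig:{}
  cell(7,9) bbb: {X3}  orig:{}
  cell(0,3) baab: ∅
  cell(1,4) aabb: ∅
  cell(2,5) abbb: ∅
  cell(3,6) bbbb: {X3}  orig:{}
  cell(4,7) bbbb: {X3}  orig:{}
  cell(5,8) bbbb: {X3}  orig:{}
  cell(6,9) bbbb: {X3}  orig:{}
  cell(0,4) baabb: {S}
  cell(1,5) aabbb: ∅
  cell(2,6) abbbb: ∅
  cell(3,7) bbbbb: ∅
  cell(4,8) bbbbb: ∅
  cell(5,9) bbbbb: ∅
  cell(0,5) baabbb: {S}
  cell(1,6) aabbbb: ∅
  cell(2,7) abbbbb: ∅
  cell(3,8) bbbbbb: ∅
  cell(4,9) bbbbbb: ∅
  cell(0,6) baabbbb: {S}
  cell(1,7) aabbbbb: ∅
  cell(2,8) abbbbbb: ∅
  cell(3,9) bbbbbbb: ∅
  cell(0,7) baabbbbb: {S}
  cell(1,8) aabbbbbb: ∅
  cell(2,9) abbbbbbb: ∅
  cell(0,8) baabbbbbb: {S}
  cell(1,9) aabbbbbbb: ∅
  cell(0,9) baabbbbbbb: {S}

S ∈ T[0,9] ⇒ YES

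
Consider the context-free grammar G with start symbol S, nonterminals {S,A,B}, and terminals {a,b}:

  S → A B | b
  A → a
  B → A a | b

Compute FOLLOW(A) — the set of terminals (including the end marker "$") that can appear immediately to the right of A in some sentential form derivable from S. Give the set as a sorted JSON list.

Compute FIRST by fixpoint:
iter 1:
  A via A→a: +{a}
  B via B→A a: +{a}
  B via B→b: +{b}
  S via S→A B: +{a}
  S via S→b: +{b}
  FIRST[S]={a,b}  FIRST[A]={a}  FIRST[B]={a,b}
iter 2: — fixpoint
  FIRST[S]={a,b}  FIRST[A]={a}  FIRST[B]={a,b}

FOLLOW iteration:
seed FOLLOW(S) with $
pass 1:
  B→A a: FOLLOW(A) ⊇ FIRST(a) = {a}; new: +{a}
  S→A B: FOLLOW(A) ⊇ FIRST(B) = {a,b}; new: +{b}
  S→A B: FOLLOW(B) ⊇ FOLLOW(S) ⊇ {$}; new: +{$}
  S: {$}  A: {a,b}  B: {$}
pass 2: (no change)
  S: {$}  A: {a,b}  B: {$}

FOLLOW(A) = ["a", "b"]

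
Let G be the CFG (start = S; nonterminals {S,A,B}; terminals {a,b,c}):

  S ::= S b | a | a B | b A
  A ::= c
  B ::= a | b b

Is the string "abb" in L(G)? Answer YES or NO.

Convert to CNF:
  S -> S T0 | T0 A | T1 B | a
  A -> c
  B -> T0 T0 | a
  T0 -> b
  T1 -> a

CYK fill:
  [0..0]={B,S,T1}  "a"  orig:{B,S}
  [1..1]={T0}  "b"  orig:{}
  [2..2]={T0}  "b"  orig:{}
  [0..1]={S}  "ab"
  [1..2]={B}  "bb"
  [0..2]={S}  "abb"

S ∈ T[0,2] ⇒ YES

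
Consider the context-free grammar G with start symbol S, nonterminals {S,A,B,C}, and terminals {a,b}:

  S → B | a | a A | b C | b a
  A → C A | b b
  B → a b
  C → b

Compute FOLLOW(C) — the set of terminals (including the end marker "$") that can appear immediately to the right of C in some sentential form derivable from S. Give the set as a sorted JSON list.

FIRST iteration:
round 1:
  A via A→b b: +{b}
  B via B→a b: +{a}
  C via C→b: +{b}
  S via S→B: +{a}
  S via S→b C: +{b}
  FIRST[S]={a,b}  FIRST[A]={b}  FIRST[B]={a}  FIRST[C]={b}
round 2: done
  FIRST[S]={a,b}  FIRST[A]={b}  FIRST[B]={a}  FIRST[C]={b}

Compute FOLLOW by fixpoint:
initialize: $ ∈ FOLLOW(S)
round 1:
  A→C A: FOLLOW(C) ⊇ FIRST(A) = {b}; new: +{b}
  S→B: FOLLOW(B) ⊇ FOLLOW(S) ⊇ {$}; new: +{$}
  S→a A: FOLLOW(A) ⊇ FOLLOW(S) ⊇ {$}; new: +{$}
  S→b C: FOLLOW(C) ⊇ FOLLOW(S) ⊇ {$}; new: +{$}
  FOLLOW[S]={$}  FOLLOW[A]={$}  FOLLOW[B]={$}  FOLLOW[C]={$,b}
round 2: (no change)
  FOLLOW[S]={$}  FOLLOW[A]={$}  FOLLOW[B]={$}  FOLLOW[C]={$,b}

FOLLOW(C) = ["$", "b"]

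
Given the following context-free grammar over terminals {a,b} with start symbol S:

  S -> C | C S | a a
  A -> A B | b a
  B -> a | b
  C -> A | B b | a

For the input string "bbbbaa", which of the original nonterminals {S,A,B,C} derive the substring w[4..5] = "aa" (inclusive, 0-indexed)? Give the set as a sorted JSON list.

Convert to CNF:
  S -> A B | B T0 | C S | T0 T1 | T1 T1 | a
  A -> A B | T0 T1
  B -> a | b
  C -> A B | B T0 | T0 T1 | a
  T0 -> b
  T1 -> a

Fill CYK table bottom-up — only the sub-triangle for w[4..5]:
  [4..4]={B,C,S,T1}  "a"  orig:{B,C,S}
  [5..5]={B,C,S,T1}  "a"  orig:{B,C,S}
  [4..5]={S}  "aa"

Original NTs in T[4,5] deriving "aa": ["S"]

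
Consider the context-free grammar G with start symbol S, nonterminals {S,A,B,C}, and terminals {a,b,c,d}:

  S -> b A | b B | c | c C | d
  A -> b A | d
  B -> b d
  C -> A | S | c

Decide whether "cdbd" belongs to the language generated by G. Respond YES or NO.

CNF form of G:
  S -> T0 A | T0 B | T2 C | c | d
  A -> T0 A | d
  B -> T0 T1
  C -> T0 A | T0 B | T2 C | c | d
  T0 -> b
  T1 -> d
  T2 -> c

Fill CYK table bottom-up:
  T[0,0] 'c' = {C,S,T2}  orig:{C,S}
  T[1,1] 'd' = {A,C,S,T1}  orig:{A,C,S}
  T[2,2] 'b' = {T0}  orig:{}
  T[3,3] 'd' = {A,C,S,T1}  orig:{A,C,S}
  T[0,1] 'cd' = {C,S}
  T[1,2] 'db' = ∅
  T[2,3] 'bd' = {A,B,C,S}
  T[0,2] 'cdb' = ∅
  T[1,3] 'dbd' = ∅
  T[0,3] 'cdbd' = ∅

S ∉ T[0,3] ⇒ NO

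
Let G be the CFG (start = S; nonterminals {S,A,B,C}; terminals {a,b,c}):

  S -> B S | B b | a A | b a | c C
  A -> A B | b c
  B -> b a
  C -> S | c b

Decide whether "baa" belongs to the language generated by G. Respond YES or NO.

CNF form of G:
  S -> B S | B T0 | T0 T2 | T1 C | T2 A
  A -> A B | T0 T1
  B -> T0 T2
  C -> B S | B T0 | T0 T2 | T1 C | T1 T0 | T2 A
  T0 -> b
  T1 -> c
  T2 -> a

CYK fill:
  cell(0,0) b: {T0}  orig:{}
  cell(1,1) a: {T2}  orig:{}
  cell(2,2) a: {T2}  orig:{}
  cell(0,1) ba: {B,C,S}
  cell(1,2) aa: ∅
  cell(0,2) baa: ∅

S ∉ T[0,2] ⇒ NO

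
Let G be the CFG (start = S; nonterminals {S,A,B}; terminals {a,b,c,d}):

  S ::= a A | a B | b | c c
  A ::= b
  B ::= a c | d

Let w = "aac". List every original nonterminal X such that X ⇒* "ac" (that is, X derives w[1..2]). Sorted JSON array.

Convert to CNF:
  S -> T0 A | T0 B | T1 T1 | b
  A -> b
  B -> T0 T1 | d
  T0 -> a
  T1 -> c

CYK table (by increasing span) — only the sub-triangle for w[1..2]:
  [1..1]={T0}  "a"  orig:{}
  [2..2]={T1}  "c"  orig:{}
  [1..2]={B}  "ac"

Original NTs in T[1,2] deriving "ac": ["B"]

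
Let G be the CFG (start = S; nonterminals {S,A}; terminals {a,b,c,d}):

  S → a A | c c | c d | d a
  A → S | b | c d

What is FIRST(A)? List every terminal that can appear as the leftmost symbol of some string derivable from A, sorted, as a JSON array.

FIRST iteration:
round 1:
  A via A→b: +{b}
  A via A→c d: +{c}
  S via S→a A: +{a}
  S via S→c c: +{c}
  S via S→d a: +{d}
  FIRST(S)={a,c,d}  FIRST(A)={b,c}
round 2:
  A via A→S: +{a,d}
  FIRST(S)={a,c,d}  FIRST(A)={a,b,c,d}
round 3: (stable)
  FIRST(S)={a,c,d}  FIRST(A)={a,b,c,d}

FIRST(A) = ["a", "b", "c", "d"]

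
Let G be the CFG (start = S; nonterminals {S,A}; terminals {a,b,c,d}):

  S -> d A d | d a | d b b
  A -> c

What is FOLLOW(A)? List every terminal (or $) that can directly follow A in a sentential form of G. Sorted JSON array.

Compute FIRST by fixpoint:
pass 1:
  A via A→c: +{c}
  S via S→d A d: +{d}
  S: {d}  A: {c}
pass 2: (stable)
  S: {d}  A: {c}

FOLLOW sets:
seed FOLLOW(S) with $
iter 1:
  S→d A d: FOLLOW(A) ⊇ FIRST(d) = {d}; new: +{d}
  FOLLOW(S)={$}  FOLLOW(A)={d}
iter 2: — fixpoint
  FOLLOW(S)={$}  FOLLOW(A)={d}

FOLLOW(A) = ["d"]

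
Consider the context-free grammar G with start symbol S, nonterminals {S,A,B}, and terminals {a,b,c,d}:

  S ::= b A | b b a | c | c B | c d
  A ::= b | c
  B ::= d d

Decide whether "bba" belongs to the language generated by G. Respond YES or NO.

CNF form of G:
  S -> T1 A | T1 X4 | T3 B | T3 T0 | c
  A -> b | c
  B -> T0 T0
  T0 -> d
  T1 -> b
  T2 -> a
  T3 -> c
  X4 -> T1 T2

CYK table (by increasing span):
  T[0,0] 'b' = {A,T1}  orig:{A}
  T[1,1] 'b' = {A,T1}  orig:{A}
  T[2,2] 'a' = {T2}  orig:{}
  T[0,1] 'bb' = {S}
  T[1,2] 'ba' = {X4}  orig:{}
  T[0,2] 'bba' = {S}

S ∈ T[0,2] ⇒ YES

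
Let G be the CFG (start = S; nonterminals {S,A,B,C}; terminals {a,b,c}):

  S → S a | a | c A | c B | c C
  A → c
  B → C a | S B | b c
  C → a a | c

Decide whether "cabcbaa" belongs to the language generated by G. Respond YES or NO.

Convert to CNF:
  S -> S T0 | T2 A | T2 B | T2 C | a
  A -> c
  B -> C T0 | S B | T1 T2
  C -> T0 T0 | c
  T0 -> a
  T1 -> b
  T2 -> c

CYK table (by increasing span):
  [0..0]={A,C,T2}  "c"  orig:{A,C}
  [1..1]={S,T0}  "a"  orig:{S}
  [2..2]={T1}  "b"  orig:{}
  [3..3]={A,C,T2}  "c"  orig:{A,C}
  [4..4]={T1}  "b"  orig:{}
  [5..5]={S,T0}  "a"  orig:{S}
  [6..6]={S,T0}  "a"  orig:{S}
  [0..1]={B}  "ca"
  [1..2]=∅  "ab"
  [2..3]={B}  "bc"
  [3..4]=∅  "cb"
  [4..5]=∅  "ba"
  [5..6]={C,S}  "aa"
  [0..2]=∅  "cab"
  [1..3]={B}  "abc"
  [2..4]=∅  "bcb"
  [3..5]=∅  "cba"
  [4..6]=∅  "baa"
  [0..3]={S}  "cabc"
  [1..4]=∅  "abcb"
  [2..5]=∅  "bcba"
  [3..6]=∅  "cbaa"
  [0..4]=∅  "cabcb"
  [1..5]=∅  "abcba"
  [2..6]=∅  "bcbaa"
  [0..5]=∅  "cabcba"
  [1..6]=∅  "abcbaa"
  [0..6]=∅  "cabcbaa"

S ∉ T[0,6] ⇒ NO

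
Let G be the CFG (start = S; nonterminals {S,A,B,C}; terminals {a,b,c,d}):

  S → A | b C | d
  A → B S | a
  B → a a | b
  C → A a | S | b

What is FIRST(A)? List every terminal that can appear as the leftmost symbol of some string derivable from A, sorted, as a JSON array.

FIRST sets, iterate to fixpoint:
[1]
  A via A→a: +{a}
  B via B→a a: +{a}
  B via B→b: +{b}
  C via C→A a: +{a}
  C via C→b: +{b}
  S via S→A: +{a}
  S via S→b C: +{b}
  S via S→d: +{d}
  FIRST[S]={a,b,d}  FIRST[A]={a}  FIRST[B]={a,b}  FIRST[C]={a,b}
[2]
  A via A→B S: +{b}
  C via C→S: +{d}
  FIRST[S]={a,b,d}  FIRST[A]={a,b}  FIRST[B]={a,b}  FIRST[C]={a,b,d}
[3] (no change)
  FIRST[S]={a,b,d}  FIRST[A]={a,b}  FIRST[B]={a,b}  FIRST[C]={a,b,d}

FIRST(A) = ["a", "b"]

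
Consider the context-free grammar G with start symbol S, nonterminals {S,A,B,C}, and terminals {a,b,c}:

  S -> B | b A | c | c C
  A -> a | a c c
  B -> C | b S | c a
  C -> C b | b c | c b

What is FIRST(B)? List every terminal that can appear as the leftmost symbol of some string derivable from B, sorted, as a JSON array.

Compute FIRST by fixpoint:
pass 1:
  A via A→a: +{a}
  B via B→b S: +{b}
  B via B→c a: +{c}
  C via C→b c: +{b}
  C via C→c b: +{c}
  S via S→B: +{b,c}
  S: {b,c}  A: {a}  B: {b,c}  C: {b,c}
pass 2: — fixpoint
  S: {b,c}  A: {a}  B: {b,c}  C: {b,c}

FIRST(B) = ["b", "c"]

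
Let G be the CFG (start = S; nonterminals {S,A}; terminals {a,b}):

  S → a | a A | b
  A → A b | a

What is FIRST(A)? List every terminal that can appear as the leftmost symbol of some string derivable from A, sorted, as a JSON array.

Compute FIRST by fixpoint:
round 1:
  A via A→a: +{a}
  S via S→a: +{a}
  S via S→b: +{b}
  S: {a,b}  A: {a}
round 2: — fixpoint
  S: {a,b}  A: {a}

FIRST(A) = ["a"]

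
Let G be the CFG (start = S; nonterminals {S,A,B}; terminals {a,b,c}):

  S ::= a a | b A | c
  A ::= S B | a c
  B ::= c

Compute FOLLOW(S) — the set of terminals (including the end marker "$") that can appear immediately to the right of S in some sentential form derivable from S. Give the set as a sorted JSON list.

Compute FIRST by fixpoint:
[1]
  A via A→a c: +{a}
  B via B→c: +{c}
  S via S→a a: +{a}
  S via S→b A: +{b}
  S via S→c: +{c}
  S: {a,b,c}  A: {a}  B: {c}
[2]
  A via A→S B: +{b,c}
  S: {a,b,c}  A: {a,b,c}  B: {c}
[3] (stable)
  S: {a,b,c}  A: {a,b,c}  B: {c}

FOLLOW iteration:
initialize: $ ∈ FOLLOW(S)
round 1:
  A→S B: FOLLOW(S) ⊇ FIRST(B) = {c}; new: +{c}
  S→b A: FOLLOW(A) ⊇ FOLLOW(S) ⊇ {$,c}; new: +{$,c}
  FOLLOW(S)={$,c}  FOLLOW(A)={$,c}  FOLLOW(B)={}
round 2:
  A→S B: FOLLOW(B) ⊇ FOLLOW(A) ⊇ {$,c}; new: +{$,c}
  FOLLOW(S)={$,c}  FOLLOW(A)={$,c}  FOLLOW(B)={$,c}
round 3: (stable)
  FOLLOW(S)={$,c}  FOLLOW(A)={$,c}  FOLLOW(B)={$,c}

FOLLOW(S) = ["$", "c"]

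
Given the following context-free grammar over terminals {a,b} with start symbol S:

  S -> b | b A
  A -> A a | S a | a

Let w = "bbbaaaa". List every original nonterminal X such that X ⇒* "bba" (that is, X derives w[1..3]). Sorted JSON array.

Convert to CNF:
  S -> T1 A | b
  A -> A T0 | S T0 | a
  T0 -> a
  T1 -> b

Fill CYK table bottom-up (cells [i..j] with 1 ≤ i ≤ j ≤ 3 only):
  T[1,1] 'b' = {S,T1}  orig:{S}
  T[2,2] 'b' = {S,T1}  orig:{S}
  T[3,3] 'a' = {A,T0}  orig:{A}
  T[1,2] 'bb' = ∅
  T[2,3] 'ba' = {A,S}
  T[1,3] 'bba' = {S}

Original NTs in T[1,3] deriving "bba": ["S"]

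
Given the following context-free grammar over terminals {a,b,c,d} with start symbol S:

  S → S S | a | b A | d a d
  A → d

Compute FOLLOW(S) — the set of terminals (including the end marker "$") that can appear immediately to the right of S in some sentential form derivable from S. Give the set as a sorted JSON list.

Compute FIRST by fixpoint:
pass 1:
  A via A→d: +{d}
  S via S→a: +{a}
  S via S→b A: +{b}
  S via S→d a d: +{d}
  S: {a,b,d}  A: {d}
pass 2: done
  S: {a,b,d}  A: {d}

FOLLOW iteration:
seed FOLLOW(S) with $
pass 1:
  S→S S: FOLLOW(S) ⊇ FIRST(S) = {a,b,d}; new: +{a,b,d}
  S→b A: FOLLOW(A) ⊇ FOLLOW(S) ⊇ {$,a,b,d}; new: +{$,a,b,d}
  S: {$,a,b,d}  A: {$,a,b,d}
pass 2: — fixpoint
  S: {$,a,b,d}  A: {$,a,b,d}

FOLLOW(S) = ["$", "a", "b", "d"]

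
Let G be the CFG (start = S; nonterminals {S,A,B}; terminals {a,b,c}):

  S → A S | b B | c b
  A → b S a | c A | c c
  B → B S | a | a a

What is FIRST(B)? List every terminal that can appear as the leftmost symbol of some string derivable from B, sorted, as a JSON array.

FIRST sets, iterate to fixpoint:
iter 1:
  A via A→b S a: +{b}
  A via A→c A: +{c}
  B via B→a: +{a}
  S via S→A S: +{b,c}
  FIRST(S)={b,c}  FIRST(A)={b,c}  FIRST(B)={a}
iter 2: (no change)
  FIRST(S)={b,c}  FIRST(A)={b,c}  FIRST(B)={a}

FIRST(B) = ["a"]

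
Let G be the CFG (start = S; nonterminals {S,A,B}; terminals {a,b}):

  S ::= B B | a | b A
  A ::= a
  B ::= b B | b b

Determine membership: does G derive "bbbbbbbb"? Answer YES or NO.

CNF form of G:
  S -> B B | T0 A | a
  A -> a
  B -> T0 B | T0 T0
  T0 -> b

CYK fill:
  T[0,0] 'b' = {T0}  orig:{}
  T[1,1] 'b' = {T0}  orig:{}
  T[2,2] 'b' = {T0}  orig:{}
  T[3,3] 'b' = {T0}  orig:{}
  T[4,4] 'b' = {T0}  orig:{}
  T[5,5] 'b' = {T0}  orig:{}
  T[6,6] 'b' = {T0}  orig:{}
  T[7,7] 'b' = {T0}  orig:{}
  T[0,1] 'bb' = {B}
  T[1,2] 'bb' = {B}
  T[2,3] 'bb' = {B}
  T[3,4] 'bb' = {B}
  T[4,5] 'bb' = {B}
  T[5,6] 'bb' = {B}
  T[6,7] 'bb' = {B}
  T[0,2] 'bbb' = {B}
  T[1,3] 'bbb' = {B}
  T[2,4] 'bbb' = {B}
  T[3,5] 'bbb' = {B}
  T[4,6] 'bbb' = {B}
  T[5,7] 'bbb' = {B}
  T[0,3] 'bbbb' = {B,S}
  T[1,4] 'bbbb' = {B,S}
  T[2,5] 'bbbb' = {B,S}
  T[3,6] 'bbbb' = {B,S}
  T[4,7] 'bbbb' = {B,S}
  T[0,4] 'bbbbb' = {B,S}
  T[1,5] 'bbbbb' = {B,S}
  T[2,6] 'bbbbb' = {B,S}
  T[3,7] 'bbbbb' = {B,S}
  T[0,5] 'bbbbbb' = {B,S}
  T[1,6] 'bbbbbb' = {B,S}
  T[2,7] 'bbbbbb' = {B,S}
  T[0,6] 'bbbbbbb' = {B,S}
  T[1,7] 'bbbbbbb' = {B,S}
  T[0,7] 'bbbbbbbb' = {B,S}

S ∈ T[0,7] ⇒ YES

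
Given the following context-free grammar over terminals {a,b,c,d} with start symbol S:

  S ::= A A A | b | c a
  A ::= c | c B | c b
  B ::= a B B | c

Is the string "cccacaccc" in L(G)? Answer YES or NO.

Convert to CNF:
  S -> A X4 | T0 T2 | b
  A -> T0 B | T0 T1 | c
  B -> T2 X3 | c
  T0 -> c
  T1 -> b
  T2 -> a
  X3 -> B B
  X4 -> A A

CYK table (by increasing span):
  [0..0]={A,B,T0}  "c"  orig:{A,B}
  [1..1]={A,B,T0}  "c"  orig:{A,B}
  [2..2]={A,B,T0}  "c"  orig:{A,B}
  [3..3]={T2}  "a"  orig:{}
  [4..4]={A,B,T0}  "c"  orig:{A,B}
  [5..5]={T2}  "a"  orig:{}
  [6..6]={A,B,T0}  "c"  orig:{A,B}
  [7..7]={A,B,T0}  "c"  orig:{A,B}
  [8..8]={A,B,T0}  "c"  orig:{A,B}
  [0..1]={A,X3,X4}  "cc"  orig:{A}
  [1..2]={A,X3,X4}  "cc"  orig:{A}
  [2..3]={S}  "ca"
  [3..4]=∅  "ac"
  [4..5]={S}  "ca"
  [5..6]=∅  "ac"
  [6..7]={A,X3,X4}  "cc"  orig:{A}
  [7..8]={A,X3,X4}  "cc"  orig:{A}
  [0..2]={S,X4}  "ccc"  orig:{S}
  [1..3]=∅  "cca"
  [2..4]=∅  "cac"
  [3..5]=∅  "aca"
  [4..6]=∅  "cac"
  [5..7]={B}  "acc"
  [6..8]={S,X4}  "ccc"  orig:{S}
  [0..3]=∅  "ccca"
  [1..4]=∅  "ccac"
  [2..5]=∅  "caca"
  [3..6]=∅  "acac"
  [4..7]={A,X3}  "cacc"  orig:{A}
  [5..8]={X3}  "accc"  orig:{}
  [0..4]=∅  "cccac"
  [1..5]=∅  "ccaca"
  [2..6]=∅  "cacac"
  [3..7]={B}  "acacc"
  [4..8]={X4}  "caccc"  orig:{}
  [0..5]=∅  "cccaca"
  [1..6]=∅  "ccacac"
  [2..7]={A,X3}  "cacacc"  orig:{A}
  [3..8]={X3}  "acaccc"  orig:{}
  [0..6]=∅  "cccacac"
  [1..7]={X4}  "ccacacc"  orig:{}
  [2..8]={X4}  "cacaccc"  orig:{}
  [0..7]={S,X4}  "cccacacc"  orig:{S}
  [1..8]={S}  "ccacaccc"
  [0..8]={S}  "cccacaccc"

S ∈ T[0,8] ⇒ YES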